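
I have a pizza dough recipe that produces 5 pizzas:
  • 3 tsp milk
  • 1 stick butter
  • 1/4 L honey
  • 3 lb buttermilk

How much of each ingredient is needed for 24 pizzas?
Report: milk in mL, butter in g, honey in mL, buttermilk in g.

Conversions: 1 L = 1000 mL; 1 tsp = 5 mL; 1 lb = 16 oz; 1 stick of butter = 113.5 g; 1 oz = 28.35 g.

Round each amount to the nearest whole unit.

milk: 72 mL; butter: 545 g; honey: 1200 mL; buttermilk: 6532 g

Scaling factor: 24/5 = 4.8.
milk: 3 tsp × 24/5 × 5 mL/tsp = 72 mL
butter: 1 stick × 24/5 × 113.5 g/stick ≈ 545 g
honey: 0.25 L × 24/5 × 1000 mL/L = 1200 mL
buttermilk: 3 lb × 24/5 × 16 oz/lb × 28.35 g/oz ≈ 6532 g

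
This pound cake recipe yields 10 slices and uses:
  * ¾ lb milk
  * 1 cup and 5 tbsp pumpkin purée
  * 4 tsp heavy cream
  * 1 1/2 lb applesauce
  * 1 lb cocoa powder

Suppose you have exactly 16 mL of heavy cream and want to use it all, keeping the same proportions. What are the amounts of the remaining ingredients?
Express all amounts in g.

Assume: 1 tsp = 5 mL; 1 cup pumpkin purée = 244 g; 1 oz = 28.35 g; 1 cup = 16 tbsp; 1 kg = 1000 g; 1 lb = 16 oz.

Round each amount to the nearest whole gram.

The original recipe has 20 mL of heavy cream, so the scaling factor is 16 ÷ 20 = 4/5 = 0.8.
milk: 0.75 lb × 4/5 × 16 oz/lb × 28.35 g/oz ≈ 272 g
pumpkin purée: (1 cup + 5 tbsp = 1.3125 cup) × 4/5 × 244 g/cup ≈ 256 g
applesauce: 1.5 lb × 4/5 × 16 oz/lb × 28.35 g/oz ≈ 544 g
cocoa powder: 1 lb × 4/5 × 16 oz/lb × 28.35 g/oz ≈ 363 g

milk: 272 g; pumpkin purée: 256 g; applesauce: 544 g; cocoa powder: 363 g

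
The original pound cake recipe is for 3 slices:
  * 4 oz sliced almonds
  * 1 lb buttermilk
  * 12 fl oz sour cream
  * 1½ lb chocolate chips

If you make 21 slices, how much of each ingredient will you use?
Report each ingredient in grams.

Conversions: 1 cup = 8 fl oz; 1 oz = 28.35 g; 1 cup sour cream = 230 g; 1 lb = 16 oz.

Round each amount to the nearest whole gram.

Scaling factor: 21/3 = 7.
sliced almonds: 4 oz × 7 × 28.35 g/oz ≈ 794 g
buttermilk: 1 lb × 7 × 16 oz/lb × 28.35 g/oz ≈ 3175 g
sour cream: 12 fl oz × 7 ÷ 8 fl oz/cup × 230 g/cup = 2415 g
chocolate chips: 1.5 lb × 7 × 16 oz/lb × 28.35 g/oz ≈ 4763 g

sliced almonds: 794 g; buttermilk: 3175 g; sour cream: 2415 g; chocolate chips: 4763 g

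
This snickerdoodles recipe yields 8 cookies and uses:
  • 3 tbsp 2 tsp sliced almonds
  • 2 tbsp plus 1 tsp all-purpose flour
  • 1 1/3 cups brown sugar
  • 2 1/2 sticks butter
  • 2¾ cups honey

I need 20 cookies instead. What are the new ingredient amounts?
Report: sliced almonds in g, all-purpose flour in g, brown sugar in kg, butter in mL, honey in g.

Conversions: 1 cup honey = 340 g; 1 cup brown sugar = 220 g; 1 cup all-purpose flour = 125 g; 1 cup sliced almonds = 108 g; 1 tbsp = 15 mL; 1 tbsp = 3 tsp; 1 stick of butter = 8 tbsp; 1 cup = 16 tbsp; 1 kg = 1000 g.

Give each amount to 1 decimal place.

sliced almonds: 61.9 g; all-purpose flour: 45.6 g; brown sugar: 0.7 kg; butter: 750.0 mL; honey: 2337.5 g

Scaling factor: 20/8 = 5/2 = 2.5.
sliced almonds: (3 tbsp + 2 tsp = 11/3 tbsp) × 5/2 ÷ 16 tbsp/cup × 108 g/cup ≈ 61.9 g
all-purpose flour: (2 tbsp + 1 tsp = 7/3 tbsp) × 5/2 ÷ 16 tbsp/cup × 125 g/cup ≈ 45.6 g
brown sugar: 4/3 cup × 5/2 × 220 g/cup ÷ 1000 g/kg ≈ 0.7 kg
butter: 2.5 stick × 5/2 × 8 tbsp/stick × 15 mL/tbsp = 750.0 mL
honey: 2.75 cup × 5/2 × 340 g/cup = 2337.5 g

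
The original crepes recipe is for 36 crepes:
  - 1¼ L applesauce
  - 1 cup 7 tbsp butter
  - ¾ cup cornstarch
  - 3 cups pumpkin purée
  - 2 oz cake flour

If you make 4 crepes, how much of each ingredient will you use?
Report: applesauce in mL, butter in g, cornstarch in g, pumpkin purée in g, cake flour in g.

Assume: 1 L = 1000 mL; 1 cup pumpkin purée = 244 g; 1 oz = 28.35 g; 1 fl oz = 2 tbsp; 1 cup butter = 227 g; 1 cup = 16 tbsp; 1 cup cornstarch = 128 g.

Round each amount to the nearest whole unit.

Scaling factor: 4/36 = 1/9.
applesauce: 1.25 L × 1/9 × 1000 mL/L ≈ 139 mL
butter: (1 cup + 7 tbsp = 1.4375 cup) × 1/9 × 227 g/cup ≈ 36 g
cornstarch: 0.75 cup × 1/9 × 128 g/cup ≈ 11 g
pumpkin purée: 3 cup × 1/9 × 244 g/cup ≈ 81 g
cake flour: 2 oz × 1/9 × 28.35 g/oz ≈ 6 g

applesauce: 139 mL; butter: 36 g; cornstarch: 11 g; pumpkin purée: 81 g; cake flour: 6 g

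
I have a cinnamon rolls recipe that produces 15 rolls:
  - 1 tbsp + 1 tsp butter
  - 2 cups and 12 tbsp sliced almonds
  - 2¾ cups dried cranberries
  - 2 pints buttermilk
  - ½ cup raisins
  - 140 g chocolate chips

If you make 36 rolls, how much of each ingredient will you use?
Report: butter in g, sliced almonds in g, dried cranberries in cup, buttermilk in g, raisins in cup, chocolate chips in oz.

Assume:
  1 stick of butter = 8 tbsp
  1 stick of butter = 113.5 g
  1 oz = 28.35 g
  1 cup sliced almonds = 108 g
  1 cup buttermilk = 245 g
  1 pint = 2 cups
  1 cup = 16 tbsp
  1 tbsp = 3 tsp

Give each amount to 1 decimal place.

Scaling factor: 36/15 = 12/5 = 2.4.
butter: (1 tbsp + 1 tsp = 4/3 tbsp) × 12/5 ÷ 8 tbsp/stick × 113.5 g/stick = 45.4 g
sliced almonds: (2 cup + 12 tbsp = 2.75 cup) × 12/5 × 108 g/cup = 712.8 g
dried cranberries: 2.75 cup × 12/5 = 6.6 cup
buttermilk: 2 pint × 12/5 × 2 cup/pint × 245 g/cup = 2352.0 g
raisins: 0.5 cup × 12/5 = 1.2 cup
chocolate chips: 140 g × 12/5 ÷ 28.35 g/oz ≈ 11.9 oz

butter: 45.4 g; sliced almonds: 712.8 g; dried cranberries: 6.6 cup; buttermilk: 2352.0 g; raisins: 1.2 cup; chocolate chips: 11.9 oz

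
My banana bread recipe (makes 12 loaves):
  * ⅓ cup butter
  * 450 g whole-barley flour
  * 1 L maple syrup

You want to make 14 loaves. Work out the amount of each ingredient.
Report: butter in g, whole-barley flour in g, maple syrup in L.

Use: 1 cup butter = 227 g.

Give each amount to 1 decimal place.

butter: 88.3 g; whole-barley flour: 525.0 g; maple syrup: 1.2 L

Scaling factor: 14/12 = 7/6.
butter: 1/3 cup × 7/6 × 227 g/cup ≈ 88.3 g
whole-barley flour: 450 g × 7/6 = 525.0 g
maple syrup: 1 L × 7/6 ≈ 1.2 L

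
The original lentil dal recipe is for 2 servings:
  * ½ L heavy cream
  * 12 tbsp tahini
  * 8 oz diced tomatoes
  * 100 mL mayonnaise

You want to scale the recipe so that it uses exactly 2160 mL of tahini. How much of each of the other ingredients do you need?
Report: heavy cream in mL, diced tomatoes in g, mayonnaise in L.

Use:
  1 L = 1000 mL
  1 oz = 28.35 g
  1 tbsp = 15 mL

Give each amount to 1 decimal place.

The original recipe has 180 mL of tahini, so the scaling factor is 2160 ÷ 180 = 12.
heavy cream: 0.5 L × 12 × 1000 mL/L = 6000.0 mL
diced tomatoes: 8 oz × 12 × 28.35 g/oz = 2721.6 g
mayonnaise: 100 mL × 12 ÷ 1000 mL/L = 1.2 L

heavy cream: 6000.0 mL; diced tomatoes: 2721.6 g; mayonnaise: 1.2 L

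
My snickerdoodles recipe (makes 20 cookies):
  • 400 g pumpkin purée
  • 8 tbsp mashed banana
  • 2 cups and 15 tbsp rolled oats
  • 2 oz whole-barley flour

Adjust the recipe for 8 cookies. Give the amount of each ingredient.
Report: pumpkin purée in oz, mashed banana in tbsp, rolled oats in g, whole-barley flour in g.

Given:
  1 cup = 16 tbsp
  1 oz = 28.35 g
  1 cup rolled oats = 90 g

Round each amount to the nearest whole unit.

Scaling factor: 8/20 = 2/5 = 0.4.
pumpkin purée: 400 g × 2/5 ÷ 28.35 g/oz ≈ 6 oz
mashed banana: 8 tbsp × 2/5 ≈ 3 tbsp
rolled oats: (2 cup + 15 tbsp = 2.9375 cup) × 2/5 × 90 g/cup ≈ 106 g
whole-barley flour: 2 oz × 2/5 × 28.35 g/oz ≈ 23 g

pumpkin purée: 6 oz; mashed banana: 3 tbsp; rolled oats: 106 g; whole-barley flour: 23 g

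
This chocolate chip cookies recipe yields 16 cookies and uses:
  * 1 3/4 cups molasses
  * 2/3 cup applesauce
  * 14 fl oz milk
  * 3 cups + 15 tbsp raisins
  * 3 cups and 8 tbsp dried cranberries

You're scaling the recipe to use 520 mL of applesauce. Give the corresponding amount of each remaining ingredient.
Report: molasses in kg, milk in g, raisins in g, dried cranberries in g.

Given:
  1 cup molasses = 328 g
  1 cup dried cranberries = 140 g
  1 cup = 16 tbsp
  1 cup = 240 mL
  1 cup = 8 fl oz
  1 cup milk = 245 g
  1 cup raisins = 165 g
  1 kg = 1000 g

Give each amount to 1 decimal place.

molasses: 1.9 kg; milk: 1393.4 g; raisins: 2111.5 g; dried cranberries: 1592.5 g

The original recipe has 160 mL of applesauce, so the scaling factor is 520 ÷ 160 = 13/4 = 3.25.
molasses: 1.75 cup × 13/4 × 328 g/cup ÷ 1000 g/kg ≈ 1.9 kg
milk: 14 fl oz × 13/4 ÷ 8 fl oz/cup × 245 g/cup ≈ 1393.4 g
raisins: (3 cup + 15 tbsp = 3.9375 cup) × 13/4 × 165 g/cup ≈ 2111.5 g
dried cranberries: (3 cup + 8 tbsp = 3.5 cup) × 13/4 × 140 g/cup = 1592.5 g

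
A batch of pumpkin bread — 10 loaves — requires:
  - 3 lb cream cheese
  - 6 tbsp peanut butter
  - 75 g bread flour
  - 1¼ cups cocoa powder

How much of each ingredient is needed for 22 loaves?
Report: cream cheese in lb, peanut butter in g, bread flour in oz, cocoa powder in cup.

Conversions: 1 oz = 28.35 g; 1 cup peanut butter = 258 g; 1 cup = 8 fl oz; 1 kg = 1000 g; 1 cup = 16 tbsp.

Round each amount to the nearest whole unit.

cream cheese: 7 lb; peanut butter: 213 g; bread flour: 6 oz; cocoa powder: 3 cup

Scaling factor: 22/10 = 11/5 = 2.2.
cream cheese: 3 lb × 11/5 ≈ 7 lb
peanut butter: 6 tbsp × 11/5 ÷ 16 tbsp/cup × 258 g/cup ≈ 213 g
bread flour: 75 g × 11/5 ÷ 28.35 g/oz ≈ 6 oz
cocoa powder: 1.25 cup × 11/5 ≈ 3 cup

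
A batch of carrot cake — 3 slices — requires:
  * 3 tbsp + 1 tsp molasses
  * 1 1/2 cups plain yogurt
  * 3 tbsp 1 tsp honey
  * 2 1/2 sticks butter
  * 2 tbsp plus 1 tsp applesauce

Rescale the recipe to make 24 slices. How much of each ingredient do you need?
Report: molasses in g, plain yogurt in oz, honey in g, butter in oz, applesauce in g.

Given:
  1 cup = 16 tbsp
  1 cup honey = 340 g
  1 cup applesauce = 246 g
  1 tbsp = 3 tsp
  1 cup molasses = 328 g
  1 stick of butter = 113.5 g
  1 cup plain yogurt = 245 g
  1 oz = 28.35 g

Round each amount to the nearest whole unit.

molasses: 547 g; plain yogurt: 104 oz; honey: 567 g; butter: 80 oz; applesauce: 287 g

Scaling factor: 24/3 = 8.
molasses: (3 tbsp + 1 tsp = 10/3 tbsp) × 8 ÷ 16 tbsp/cup × 328 g/cup ≈ 547 g
plain yogurt: 1.5 cup × 8 × 245 g/cup ÷ 28.35 g/oz ≈ 104 oz
honey: (3 tbsp + 1 tsp = 10/3 tbsp) × 8 ÷ 16 tbsp/cup × 340 g/cup ≈ 567 g
butter: 2.5 stick × 8 × 113.5 g/stick ÷ 28.35 g/oz ≈ 80 oz
applesauce: (2 tbsp + 1 tsp = 7/3 tbsp) × 8 ÷ 16 tbsp/cup × 246 g/cup = 287 g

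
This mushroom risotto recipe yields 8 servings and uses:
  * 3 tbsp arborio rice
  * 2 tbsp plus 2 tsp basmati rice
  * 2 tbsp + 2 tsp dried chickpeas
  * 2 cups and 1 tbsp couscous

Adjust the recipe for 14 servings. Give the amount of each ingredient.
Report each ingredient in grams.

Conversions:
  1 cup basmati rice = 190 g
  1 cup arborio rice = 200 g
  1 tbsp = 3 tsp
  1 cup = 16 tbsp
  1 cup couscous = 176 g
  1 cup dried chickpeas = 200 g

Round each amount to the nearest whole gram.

arborio rice: 66 g; basmati rice: 55 g; dried chickpeas: 58 g; couscous: 635 g

Scaling factor: 14/8 = 7/4 = 1.75.
arborio rice: 3 tbsp × 7/4 ÷ 16 tbsp/cup × 200 g/cup ≈ 66 g
basmati rice: (2 tbsp + 2 tsp = 8/3 tbsp) × 7/4 ÷ 16 tbsp/cup × 190 g/cup ≈ 55 g
dried chickpeas: (2 tbsp + 2 tsp = 8/3 tbsp) × 7/4 ÷ 16 tbsp/cup × 200 g/cup ≈ 58 g
couscous: (2 cup + 1 tbsp = 2.0625 cup) × 7/4 × 176 g/cup ≈ 635 g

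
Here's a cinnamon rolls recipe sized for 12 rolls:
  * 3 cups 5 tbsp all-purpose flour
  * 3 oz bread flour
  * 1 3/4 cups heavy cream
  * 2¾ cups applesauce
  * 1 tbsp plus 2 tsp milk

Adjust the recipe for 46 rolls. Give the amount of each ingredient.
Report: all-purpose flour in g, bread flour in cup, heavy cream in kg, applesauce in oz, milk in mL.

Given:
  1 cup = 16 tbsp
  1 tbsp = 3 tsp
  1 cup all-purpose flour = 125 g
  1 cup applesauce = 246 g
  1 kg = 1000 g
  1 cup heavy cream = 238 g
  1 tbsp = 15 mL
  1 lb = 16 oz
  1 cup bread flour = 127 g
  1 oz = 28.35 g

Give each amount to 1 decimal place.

Scaling factor: 46/12 = 23/6.
all-purpose flour: (3 cup + 5 tbsp = 3.3125 cup) × 23/6 × 125 g/cup ≈ 1587.2 g
bread flour: 3 oz × 23/6 × 28.35 g/oz ÷ 127 g/cup ≈ 2.6 cup
heavy cream: 1.75 cup × 23/6 × 238 g/cup ÷ 1000 g/kg ≈ 1.6 kg
applesauce: 2.75 cup × 23/6 × 246 g/cup ÷ 28.35 g/oz ≈ 91.5 oz
milk: (1 tbsp + 2 tsp = 5/3 tbsp) × 23/6 × 15 mL/tbsp ≈ 95.8 mL

all-purpose flour: 1587.2 g; bread flour: 2.6 cup; heavy cream: 1.6 kg; applesauce: 91.5 oz; milk: 95.8 mL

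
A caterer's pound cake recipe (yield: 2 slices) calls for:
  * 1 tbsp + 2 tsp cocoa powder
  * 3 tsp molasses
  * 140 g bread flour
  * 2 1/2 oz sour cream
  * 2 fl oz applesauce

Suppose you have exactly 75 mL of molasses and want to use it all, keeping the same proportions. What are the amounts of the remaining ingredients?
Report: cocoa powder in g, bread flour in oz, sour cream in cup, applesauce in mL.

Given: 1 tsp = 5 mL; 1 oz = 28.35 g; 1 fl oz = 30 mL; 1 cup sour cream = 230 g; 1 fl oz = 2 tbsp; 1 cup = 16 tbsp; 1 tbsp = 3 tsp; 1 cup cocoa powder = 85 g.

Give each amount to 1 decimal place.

cocoa powder: 44.3 g; bread flour: 24.7 oz; sour cream: 1.5 cup; applesauce: 300.0 mL

The original recipe has 15 mL of molasses, so the scaling factor is 75 ÷ 15 = 5.
cocoa powder: (1 tbsp + 2 tsp = 5/3 tbsp) × 5 ÷ 16 tbsp/cup × 85 g/cup ≈ 44.3 g
bread flour: 140 g × 5 ÷ 28.35 g/oz ≈ 24.7 oz
sour cream: 2.5 oz × 5 × 28.35 g/oz ÷ 230 g/cup ≈ 1.5 cup
applesauce: 2 fl oz × 5 × 30 mL/fl oz = 300.0 mL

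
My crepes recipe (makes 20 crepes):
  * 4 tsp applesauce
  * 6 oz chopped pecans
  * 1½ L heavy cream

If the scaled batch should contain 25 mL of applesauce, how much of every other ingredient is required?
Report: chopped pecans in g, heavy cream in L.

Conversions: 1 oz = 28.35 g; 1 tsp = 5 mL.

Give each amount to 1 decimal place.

The original recipe has 20 mL of applesauce, so the scaling factor is 25 ÷ 20 = 5/4 = 1.25.
chopped pecans: 6 oz × 5/4 × 28.35 g/oz ≈ 212.6 g
heavy cream: 1.5 L × 5/4 ≈ 1.9 L

chopped pecans: 212.6 g; heavy cream: 1.9 L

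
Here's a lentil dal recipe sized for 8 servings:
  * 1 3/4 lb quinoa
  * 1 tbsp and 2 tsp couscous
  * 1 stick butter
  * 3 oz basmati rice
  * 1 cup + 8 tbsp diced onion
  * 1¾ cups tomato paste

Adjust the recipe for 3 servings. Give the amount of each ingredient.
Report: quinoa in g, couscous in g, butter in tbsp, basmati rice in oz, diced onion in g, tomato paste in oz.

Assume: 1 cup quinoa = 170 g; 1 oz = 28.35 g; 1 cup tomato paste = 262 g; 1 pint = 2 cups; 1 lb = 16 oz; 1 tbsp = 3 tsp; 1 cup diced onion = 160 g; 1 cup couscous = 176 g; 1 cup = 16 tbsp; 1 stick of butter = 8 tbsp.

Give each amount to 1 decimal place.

quinoa: 297.7 g; couscous: 6.9 g; butter: 3.0 tbsp; basmati rice: 1.1 oz; diced onion: 90.0 g; tomato paste: 6.1 oz

Scaling factor: 3/8 = 0.375.
quinoa: 1.75 lb × 3/8 × 16 oz/lb × 28.35 g/oz ≈ 297.7 g
couscous: (1 tbsp + 2 tsp = 5/3 tbsp) × 3/8 ÷ 16 tbsp/cup × 176 g/cup ≈ 6.9 g
butter: 1 stick × 3/8 × 8 tbsp/stick = 3.0 tbsp
basmati rice: 3 oz × 3/8 ≈ 1.1 oz
diced onion: (1 cup + 8 tbsp = 1.5 cup) × 3/8 × 160 g/cup = 90.0 g
tomato paste: 1.75 cup × 3/8 × 262 g/cup ÷ 28.35 g/oz ≈ 6.1 oz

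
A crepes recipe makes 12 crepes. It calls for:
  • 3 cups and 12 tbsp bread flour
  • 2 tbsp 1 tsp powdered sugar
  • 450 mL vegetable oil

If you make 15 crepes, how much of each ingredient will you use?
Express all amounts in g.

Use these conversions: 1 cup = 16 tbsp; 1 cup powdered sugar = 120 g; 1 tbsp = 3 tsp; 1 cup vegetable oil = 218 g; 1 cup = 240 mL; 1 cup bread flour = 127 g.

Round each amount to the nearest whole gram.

Scaling factor: 15/12 = 5/4 = 1.25.
bread flour: (3 cup + 12 tbsp = 3.75 cup) × 5/4 × 127 g/cup ≈ 595 g
powdered sugar: (2 tbsp + 1 tsp = 7/3 tbsp) × 5/4 ÷ 16 tbsp/cup × 120 g/cup ≈ 22 g
vegetable oil: 450 mL × 5/4 ÷ 240 mL/cup × 218 g/cup ≈ 511 g

bread flour: 595 g; powdered sugar: 22 g; vegetable oil: 511 g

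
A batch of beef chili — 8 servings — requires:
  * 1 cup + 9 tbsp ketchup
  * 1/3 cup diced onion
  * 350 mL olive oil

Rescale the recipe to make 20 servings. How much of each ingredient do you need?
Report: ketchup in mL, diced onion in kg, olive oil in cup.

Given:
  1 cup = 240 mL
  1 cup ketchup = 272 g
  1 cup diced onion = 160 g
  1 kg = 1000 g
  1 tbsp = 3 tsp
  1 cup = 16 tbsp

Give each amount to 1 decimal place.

Scaling factor: 20/8 = 5/2 = 2.5.
ketchup: (1 cup + 9 tbsp = 1.5625 cup) × 5/2 × 240 mL/cup = 937.5 mL
diced onion: 1/3 cup × 5/2 × 160 g/cup ÷ 1000 g/kg ≈ 0.1 kg
olive oil: 350 mL × 5/2 ÷ 240 mL/cup ≈ 3.6 cup

ketchup: 937.5 mL; diced onion: 0.1 kg; olive oil: 3.6 cup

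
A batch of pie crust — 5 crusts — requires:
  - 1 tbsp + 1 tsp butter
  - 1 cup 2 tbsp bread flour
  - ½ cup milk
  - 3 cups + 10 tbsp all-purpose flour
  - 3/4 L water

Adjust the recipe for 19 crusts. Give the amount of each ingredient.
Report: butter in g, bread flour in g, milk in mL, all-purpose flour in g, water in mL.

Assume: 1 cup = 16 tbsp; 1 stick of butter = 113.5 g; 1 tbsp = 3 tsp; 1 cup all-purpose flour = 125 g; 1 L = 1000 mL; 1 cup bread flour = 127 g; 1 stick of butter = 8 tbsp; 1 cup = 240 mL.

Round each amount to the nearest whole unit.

Scaling factor: 19/5 = 3.8.
butter: (1 tbsp + 1 tsp = 4/3 tbsp) × 19/5 ÷ 8 tbsp/stick × 113.5 g/stick ≈ 72 g
bread flour: (1 cup + 2 tbsp = 1.125 cup) × 19/5 × 127 g/cup ≈ 543 g
milk: 0.5 cup × 19/5 × 240 mL/cup = 456 mL
all-purpose flour: (3 cup + 10 tbsp = 3.625 cup) × 19/5 × 125 g/cup ≈ 1722 g
water: 0.75 L × 19/5 × 1000 mL/L = 2850 mL

butter: 72 g; bread flour: 543 g; milk: 456 mL; all-purpose flour: 1722 g; water: 2850 mL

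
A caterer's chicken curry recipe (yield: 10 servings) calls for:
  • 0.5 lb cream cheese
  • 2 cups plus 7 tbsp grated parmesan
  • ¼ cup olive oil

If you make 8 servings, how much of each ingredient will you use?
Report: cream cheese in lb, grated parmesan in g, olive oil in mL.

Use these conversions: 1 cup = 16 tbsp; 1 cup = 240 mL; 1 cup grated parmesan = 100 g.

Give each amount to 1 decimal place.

Scaling factor: 8/10 = 4/5 = 0.8.
cream cheese: 0.5 lb × 4/5 = 0.4 lb
grated parmesan: (2 cup + 7 tbsp = 2.4375 cup) × 4/5 × 100 g/cup = 195.0 g
olive oil: 0.25 cup × 4/5 × 240 mL/cup = 48.0 mL

cream cheese: 0.4 lb; grated parmesan: 195.0 g; olive oil: 48.0 mL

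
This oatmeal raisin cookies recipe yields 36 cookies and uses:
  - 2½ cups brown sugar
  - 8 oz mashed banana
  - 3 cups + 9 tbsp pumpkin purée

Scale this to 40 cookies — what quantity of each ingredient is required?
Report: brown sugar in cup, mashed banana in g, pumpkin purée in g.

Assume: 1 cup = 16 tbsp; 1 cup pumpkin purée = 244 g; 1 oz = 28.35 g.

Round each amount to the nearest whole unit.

brown sugar: 3 cup; mashed banana: 252 g; pumpkin purée: 966 g

Scaling factor: 40/36 = 10/9.
brown sugar: 2.5 cup × 10/9 ≈ 3 cup
mashed banana: 8 oz × 10/9 × 28.35 g/oz = 252 g
pumpkin purée: (3 cup + 9 tbsp = 3.5625 cup) × 10/9 × 244 g/cup ≈ 966 g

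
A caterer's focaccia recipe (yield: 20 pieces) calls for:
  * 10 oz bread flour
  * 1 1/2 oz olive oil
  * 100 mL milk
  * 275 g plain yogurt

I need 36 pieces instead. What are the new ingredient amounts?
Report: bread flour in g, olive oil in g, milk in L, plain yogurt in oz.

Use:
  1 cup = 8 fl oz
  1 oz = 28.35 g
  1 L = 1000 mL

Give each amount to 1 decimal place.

Scaling factor: 36/20 = 9/5 = 1.8.
bread flour: 10 oz × 9/5 × 28.35 g/oz = 510.3 g
olive oil: 1.5 oz × 9/5 × 28.35 g/oz ≈ 76.5 g
milk: 100 mL × 9/5 ÷ 1000 mL/L ≈ 0.2 L
plain yogurt: 275 g × 9/5 ÷ 28.35 g/oz ≈ 17.5 oz

bread flour: 510.3 g; olive oil: 76.5 g; milk: 0.2 L; plain yogurt: 17.5 oz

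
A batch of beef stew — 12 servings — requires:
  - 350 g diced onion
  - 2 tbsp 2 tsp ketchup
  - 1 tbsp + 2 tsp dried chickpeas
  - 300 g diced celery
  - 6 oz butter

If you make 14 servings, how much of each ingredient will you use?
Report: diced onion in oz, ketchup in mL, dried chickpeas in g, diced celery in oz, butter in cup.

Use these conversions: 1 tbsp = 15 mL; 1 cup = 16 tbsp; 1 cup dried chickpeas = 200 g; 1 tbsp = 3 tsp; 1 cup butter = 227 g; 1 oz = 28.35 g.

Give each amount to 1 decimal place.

Scaling factor: 14/12 = 7/6.
diced onion: 350 g × 7/6 ÷ 28.35 g/oz ≈ 14.4 oz
ketchup: (2 tbsp + 2 tsp = 8/3 tbsp) × 7/6 × 15 mL/tbsp ≈ 46.7 mL
dried chickpeas: (1 tbsp + 2 tsp = 5/3 tbsp) × 7/6 ÷ 16 tbsp/cup × 200 g/cup ≈ 24.3 g
diced celery: 300 g × 7/6 ÷ 28.35 g/oz ≈ 12.3 oz
butter: 6 oz × 7/6 × 28.35 g/oz ÷ 227 g/cup ≈ 0.9 cup

diced onion: 14.4 oz; ketchup: 46.7 mL; dried chickpeas: 24.3 g; diced celery: 12.3 oz; butter: 0.9 cup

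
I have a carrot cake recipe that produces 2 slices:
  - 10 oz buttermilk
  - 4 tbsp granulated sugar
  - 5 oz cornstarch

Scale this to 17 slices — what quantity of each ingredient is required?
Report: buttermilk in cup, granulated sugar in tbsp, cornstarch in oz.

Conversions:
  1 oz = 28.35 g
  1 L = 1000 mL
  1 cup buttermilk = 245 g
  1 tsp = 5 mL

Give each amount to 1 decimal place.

Scaling factor: 17/2 = 8.5.
buttermilk: 10 oz × 17/2 × 28.35 g/oz ÷ 245 g/cup ≈ 9.8 cup
granulated sugar: 4 tbsp × 17/2 = 34.0 tbsp
cornstarch: 5 oz × 17/2 = 42.5 oz

buttermilk: 9.8 cup; granulated sugar: 34.0 tbsp; cornstarch: 42.5 oz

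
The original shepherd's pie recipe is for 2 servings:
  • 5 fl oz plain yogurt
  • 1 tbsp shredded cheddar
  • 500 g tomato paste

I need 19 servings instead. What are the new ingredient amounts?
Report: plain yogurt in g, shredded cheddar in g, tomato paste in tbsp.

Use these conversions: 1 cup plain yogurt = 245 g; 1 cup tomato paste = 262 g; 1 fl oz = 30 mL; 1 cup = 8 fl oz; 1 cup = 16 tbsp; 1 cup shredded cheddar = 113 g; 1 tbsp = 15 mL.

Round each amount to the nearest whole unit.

plain yogurt: 1455 g; shredded cheddar: 67 g; tomato paste: 290 tbsp

Scaling factor: 19/2 = 9.5.
plain yogurt: 5 fl oz × 19/2 ÷ 8 fl oz/cup × 245 g/cup ≈ 1455 g
shredded cheddar: 1 tbsp × 19/2 ÷ 16 tbsp/cup × 113 g/cup ≈ 67 g
tomato paste: 500 g × 19/2 ÷ 262 g/cup × 16 tbsp/cup ≈ 290 tbsp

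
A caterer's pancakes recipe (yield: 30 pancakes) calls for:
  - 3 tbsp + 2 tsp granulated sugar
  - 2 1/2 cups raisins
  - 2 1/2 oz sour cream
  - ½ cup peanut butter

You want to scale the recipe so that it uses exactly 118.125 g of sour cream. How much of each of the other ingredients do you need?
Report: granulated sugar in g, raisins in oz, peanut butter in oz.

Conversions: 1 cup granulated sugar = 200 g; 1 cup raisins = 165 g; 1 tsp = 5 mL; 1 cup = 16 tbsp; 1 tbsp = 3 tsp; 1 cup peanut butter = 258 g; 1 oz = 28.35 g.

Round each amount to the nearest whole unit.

The original recipe has 70.875 g of sour cream, so the scaling factor is 118.125 ÷ 70.875 = 5/3.
granulated sugar: (3 tbsp + 2 tsp = 11/3 tbsp) × 5/3 ÷ 16 tbsp/cup × 200 g/cup ≈ 76 g
raisins: 2.5 cup × 5/3 × 165 g/cup ÷ 28.35 g/oz ≈ 24 oz
peanut butter: 0.5 cup × 5/3 × 258 g/cup ÷ 28.35 g/oz ≈ 8 oz

granulated sugar: 76 g; raisins: 24 oz; peanut butter: 8 oz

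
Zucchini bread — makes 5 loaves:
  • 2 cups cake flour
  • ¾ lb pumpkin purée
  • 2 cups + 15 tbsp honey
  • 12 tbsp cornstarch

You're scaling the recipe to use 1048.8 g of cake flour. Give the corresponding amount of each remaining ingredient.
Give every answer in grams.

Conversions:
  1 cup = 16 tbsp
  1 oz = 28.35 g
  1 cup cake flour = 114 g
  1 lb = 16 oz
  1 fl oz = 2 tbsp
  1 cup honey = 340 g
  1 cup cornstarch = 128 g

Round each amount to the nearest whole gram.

pumpkin purée: 1565 g; honey: 4594 g; cornstarch: 442 g

The original recipe has 228 g of cake flour, so the scaling factor is 1048.8 ÷ 228 = 23/5 = 4.6.
pumpkin purée: 0.75 lb × 23/5 × 16 oz/lb × 28.35 g/oz ≈ 1565 g
honey: (2 cup + 15 tbsp = 2.9375 cup) × 23/5 × 340 g/cup ≈ 4594 g
cornstarch: 12 tbsp × 23/5 ÷ 16 tbsp/cup × 128 g/cup ≈ 442 g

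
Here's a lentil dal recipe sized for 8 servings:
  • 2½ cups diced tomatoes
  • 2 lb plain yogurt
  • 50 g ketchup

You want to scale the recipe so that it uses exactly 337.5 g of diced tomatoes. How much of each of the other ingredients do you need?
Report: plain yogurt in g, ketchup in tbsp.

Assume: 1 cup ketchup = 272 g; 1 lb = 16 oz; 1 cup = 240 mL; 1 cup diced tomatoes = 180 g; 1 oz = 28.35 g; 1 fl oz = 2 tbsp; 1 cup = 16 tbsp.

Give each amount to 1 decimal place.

The original recipe has 450 g of diced tomatoes, so the scaling factor is 337.5 ÷ 450 = 3/4 = 0.75.
plain yogurt: 2 lb × 3/4 × 16 oz/lb × 28.35 g/oz = 680.4 g
ketchup: 50 g × 3/4 ÷ 272 g/cup × 16 tbsp/cup ≈ 2.2 tbsp

plain yogurt: 680.4 g; ketchup: 2.2 tbsp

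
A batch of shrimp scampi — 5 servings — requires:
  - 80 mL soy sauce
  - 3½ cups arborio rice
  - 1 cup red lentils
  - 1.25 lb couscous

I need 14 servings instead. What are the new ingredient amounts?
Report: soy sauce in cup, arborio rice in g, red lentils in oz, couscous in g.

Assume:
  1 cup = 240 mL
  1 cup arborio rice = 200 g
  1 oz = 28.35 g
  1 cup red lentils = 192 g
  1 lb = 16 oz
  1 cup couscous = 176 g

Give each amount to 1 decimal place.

Scaling factor: 14/5 = 2.8.
soy sauce: 80 mL × 14/5 ÷ 240 mL/cup ≈ 0.9 cup
arborio rice: 3.5 cup × 14/5 × 200 g/cup = 1960.0 g
red lentils: 1 cup × 14/5 × 192 g/cup ÷ 28.35 g/oz ≈ 19.0 oz
couscous: 1.25 lb × 14/5 × 16 oz/lb × 28.35 g/oz = 1587.6 g

soy sauce: 0.9 cup; arborio rice: 1960.0 g; red lentils: 19.0 oz; couscous: 1587.6 g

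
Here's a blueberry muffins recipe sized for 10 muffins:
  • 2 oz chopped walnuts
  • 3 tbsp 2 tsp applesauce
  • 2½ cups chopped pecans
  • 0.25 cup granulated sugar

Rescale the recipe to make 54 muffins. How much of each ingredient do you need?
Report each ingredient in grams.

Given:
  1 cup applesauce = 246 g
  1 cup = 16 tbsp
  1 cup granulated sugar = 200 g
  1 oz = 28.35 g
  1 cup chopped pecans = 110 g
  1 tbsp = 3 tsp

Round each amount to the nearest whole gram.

chopped walnuts: 306 g; applesauce: 304 g; chopped pecans: 1485 g; granulated sugar: 270 g

Scaling factor: 54/10 = 27/5 = 5.4.
chopped walnuts: 2 oz × 27/5 × 28.35 g/oz ≈ 306 g
applesauce: (3 tbsp + 2 tsp = 11/3 tbsp) × 27/5 ÷ 16 tbsp/cup × 246 g/cup ≈ 304 g
chopped pecans: 2.5 cup × 27/5 × 110 g/cup = 1485 g
granulated sugar: 0.25 cup × 27/5 × 200 g/cup = 270 g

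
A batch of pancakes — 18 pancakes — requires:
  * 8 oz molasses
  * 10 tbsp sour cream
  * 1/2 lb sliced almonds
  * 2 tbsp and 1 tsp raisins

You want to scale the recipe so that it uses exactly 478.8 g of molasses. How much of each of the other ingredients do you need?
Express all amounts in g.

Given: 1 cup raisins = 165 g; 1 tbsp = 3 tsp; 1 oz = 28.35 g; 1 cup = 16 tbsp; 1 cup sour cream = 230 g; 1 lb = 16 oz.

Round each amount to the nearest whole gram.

sour cream: 303 g; sliced almonds: 479 g; raisins: 51 g

The original recipe has 226.8 g of molasses, so the scaling factor is 478.8 ÷ 226.8 = 19/9.
sour cream: 10 tbsp × 19/9 ÷ 16 tbsp/cup × 230 g/cup ≈ 303 g
sliced almonds: 0.5 lb × 19/9 × 16 oz/lb × 28.35 g/oz ≈ 479 g
raisins: (2 tbsp + 1 tsp = 7/3 tbsp) × 19/9 ÷ 16 tbsp/cup × 165 g/cup ≈ 51 g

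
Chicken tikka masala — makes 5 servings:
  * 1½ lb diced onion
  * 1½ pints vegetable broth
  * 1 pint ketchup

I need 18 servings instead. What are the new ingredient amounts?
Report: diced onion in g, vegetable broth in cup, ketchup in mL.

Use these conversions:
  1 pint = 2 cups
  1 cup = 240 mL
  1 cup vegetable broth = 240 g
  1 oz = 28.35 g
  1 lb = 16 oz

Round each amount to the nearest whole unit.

Scaling factor: 18/5 = 3.6.
diced onion: 1.5 lb × 18/5 × 16 oz/lb × 28.35 g/oz ≈ 2449 g
vegetable broth: 1.5 pint × 18/5 × 2 cup/pint ≈ 11 cup
ketchup: 1 pint × 18/5 × 2 cup/pint × 240 mL/cup = 1728 mL

diced onion: 2449 g; vegetable broth: 11 cup; ketchup: 1728 mL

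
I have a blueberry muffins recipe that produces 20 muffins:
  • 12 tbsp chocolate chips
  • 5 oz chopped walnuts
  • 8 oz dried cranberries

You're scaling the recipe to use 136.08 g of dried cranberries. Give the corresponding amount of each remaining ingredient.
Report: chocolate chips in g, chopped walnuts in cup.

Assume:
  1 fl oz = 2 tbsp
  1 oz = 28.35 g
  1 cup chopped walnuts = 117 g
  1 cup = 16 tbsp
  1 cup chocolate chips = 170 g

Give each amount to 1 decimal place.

The original recipe has 226.8 g of dried cranberries, so the scaling factor is 136.08 ÷ 226.8 = 3/5 = 0.6.
chocolate chips: 12 tbsp × 3/5 ÷ 16 tbsp/cup × 170 g/cup = 76.5 g
chopped walnuts: 5 oz × 3/5 × 28.35 g/oz ÷ 117 g/cup ≈ 0.7 cup

chocolate chips: 76.5 g; chopped walnuts: 0.7 cup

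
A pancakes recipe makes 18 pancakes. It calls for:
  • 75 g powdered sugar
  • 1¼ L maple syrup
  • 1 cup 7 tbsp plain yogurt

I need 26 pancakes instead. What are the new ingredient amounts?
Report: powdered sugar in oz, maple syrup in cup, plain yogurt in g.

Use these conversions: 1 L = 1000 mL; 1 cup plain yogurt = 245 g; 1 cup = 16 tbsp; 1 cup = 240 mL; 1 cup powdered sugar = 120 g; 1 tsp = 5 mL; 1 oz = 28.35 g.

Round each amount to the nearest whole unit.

Scaling factor: 26/18 = 13/9.
powdered sugar: 75 g × 13/9 ÷ 28.35 g/oz ≈ 4 oz
maple syrup: 1.25 L × 13/9 × 1000 mL/L ÷ 240 mL/cup ≈ 8 cup
plain yogurt: (1 cup + 7 tbsp = 1.4375 cup) × 13/9 × 245 g/cup ≈ 509 g

powdered sugar: 4 oz; maple syrup: 8 cup; plain yogurt: 509 g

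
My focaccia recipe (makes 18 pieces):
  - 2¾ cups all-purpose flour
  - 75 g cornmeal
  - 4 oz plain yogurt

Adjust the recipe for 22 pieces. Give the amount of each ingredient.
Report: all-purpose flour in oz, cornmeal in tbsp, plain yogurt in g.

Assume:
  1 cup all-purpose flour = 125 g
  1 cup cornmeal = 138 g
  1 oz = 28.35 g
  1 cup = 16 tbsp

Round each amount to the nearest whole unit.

Scaling factor: 22/18 = 11/9.
all-purpose flour: 2.75 cup × 11/9 × 125 g/cup ÷ 28.35 g/oz ≈ 15 oz
cornmeal: 75 g × 11/9 ÷ 138 g/cup × 16 tbsp/cup ≈ 11 tbsp
plain yogurt: 4 oz × 11/9 × 28.35 g/oz ≈ 139 g

all-purpose flour: 15 oz; cornmeal: 11 tbsp; plain yogurt: 139 g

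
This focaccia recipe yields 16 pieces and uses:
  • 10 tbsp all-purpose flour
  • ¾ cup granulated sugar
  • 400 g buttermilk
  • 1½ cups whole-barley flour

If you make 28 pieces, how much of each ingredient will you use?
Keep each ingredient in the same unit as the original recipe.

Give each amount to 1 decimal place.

Scaling factor: 28/16 = 7/4 = 1.75.
all-purpose flour: 10 tbsp × 7/4 = 17.5 tbsp
granulated sugar: 0.75 cup × 7/4 ≈ 1.3 cup
buttermilk: 400 g × 7/4 = 700.0 g
whole-barley flour: 1.5 cup × 7/4 ≈ 2.6 cup

all-purpose flour: 17.5 tbsp; granulated sugar: 1.3 cup; buttermilk: 700.0 g; whole-barley flour: 2.6 cup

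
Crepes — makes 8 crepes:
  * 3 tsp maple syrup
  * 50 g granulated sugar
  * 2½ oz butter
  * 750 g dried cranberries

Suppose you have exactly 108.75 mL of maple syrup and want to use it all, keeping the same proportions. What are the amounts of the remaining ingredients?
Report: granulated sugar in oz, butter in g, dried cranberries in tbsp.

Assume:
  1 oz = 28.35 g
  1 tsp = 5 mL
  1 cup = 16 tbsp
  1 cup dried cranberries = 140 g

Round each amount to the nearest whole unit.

The original recipe has 15 mL of maple syrup, so the scaling factor is 108.75 ÷ 15 = 29/4 = 7.25.
granulated sugar: 50 g × 29/4 ÷ 28.35 g/oz ≈ 13 oz
butter: 2.5 oz × 29/4 × 28.35 g/oz ≈ 514 g
dried cranberries: 750 g × 29/4 ÷ 140 g/cup × 16 tbsp/cup ≈ 621 tbsp

granulated sugar: 13 oz; butter: 514 g; dried cranberries: 621 tbsp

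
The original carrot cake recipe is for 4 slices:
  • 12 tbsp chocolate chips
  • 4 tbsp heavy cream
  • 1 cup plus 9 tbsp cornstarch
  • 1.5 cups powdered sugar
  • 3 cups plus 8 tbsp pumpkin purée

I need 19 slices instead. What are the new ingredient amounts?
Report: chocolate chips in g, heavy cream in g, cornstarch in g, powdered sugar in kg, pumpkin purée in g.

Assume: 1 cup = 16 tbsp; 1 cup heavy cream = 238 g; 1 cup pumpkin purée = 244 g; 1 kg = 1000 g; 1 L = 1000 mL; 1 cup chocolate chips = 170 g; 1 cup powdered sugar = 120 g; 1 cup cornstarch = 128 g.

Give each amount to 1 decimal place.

Scaling factor: 19/4 = 4.75.
chocolate chips: 12 tbsp × 19/4 ÷ 16 tbsp/cup × 170 g/cup ≈ 605.6 g
heavy cream: 4 tbsp × 19/4 ÷ 16 tbsp/cup × 238 g/cup ≈ 282.6 g
cornstarch: (1 cup + 9 tbsp = 1.5625 cup) × 19/4 × 128 g/cup = 950.0 g
powdered sugar: 1.5 cup × 19/4 × 120 g/cup ÷ 1000 g/kg ≈ 0.9 kg
pumpkin purée: (3 cup + 8 tbsp = 3.5 cup) × 19/4 × 244 g/cup = 4056.5 g

chocolate chips: 605.6 g; heavy cream: 282.6 g; cornstarch: 950.0 g; powdered sugar: 0.9 kg; pumpkin purée: 4056.5 g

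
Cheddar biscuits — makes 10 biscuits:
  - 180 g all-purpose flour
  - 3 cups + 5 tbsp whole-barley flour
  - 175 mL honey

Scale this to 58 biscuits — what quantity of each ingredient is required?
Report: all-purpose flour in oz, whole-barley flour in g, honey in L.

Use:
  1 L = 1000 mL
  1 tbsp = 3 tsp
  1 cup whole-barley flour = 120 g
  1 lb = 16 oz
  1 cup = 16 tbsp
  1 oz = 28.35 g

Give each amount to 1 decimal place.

all-purpose flour: 36.8 oz; whole-barley flour: 2305.5 g; honey: 1.0 L

Scaling factor: 58/10 = 29/5 = 5.8.
all-purpose flour: 180 g × 29/5 ÷ 28.35 g/oz ≈ 36.8 oz
whole-barley flour: (3 cup + 5 tbsp = 3.3125 cup) × 29/5 × 120 g/cup = 2305.5 g
honey: 175 mL × 29/5 ÷ 1000 mL/L ≈ 1.0 L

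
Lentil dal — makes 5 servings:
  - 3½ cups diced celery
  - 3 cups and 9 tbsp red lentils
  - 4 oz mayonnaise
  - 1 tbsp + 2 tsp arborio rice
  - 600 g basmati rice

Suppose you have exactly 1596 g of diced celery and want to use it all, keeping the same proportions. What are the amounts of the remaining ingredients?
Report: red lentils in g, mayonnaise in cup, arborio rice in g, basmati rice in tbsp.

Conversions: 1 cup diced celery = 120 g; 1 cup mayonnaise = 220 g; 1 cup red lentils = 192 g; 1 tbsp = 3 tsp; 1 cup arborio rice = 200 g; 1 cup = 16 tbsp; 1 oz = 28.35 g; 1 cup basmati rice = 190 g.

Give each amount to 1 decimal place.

red lentils: 2599.2 g; mayonnaise: 2.0 cup; arborio rice: 79.2 g; basmati rice: 192.0 tbsp

The original recipe has 420 g of diced celery, so the scaling factor is 1596 ÷ 420 = 19/5 = 3.8.
red lentils: (3 cup + 9 tbsp = 3.5625 cup) × 19/5 × 192 g/cup = 2599.2 g
mayonnaise: 4 oz × 19/5 × 28.35 g/oz ÷ 220 g/cup ≈ 2.0 cup
arborio rice: (1 tbsp + 2 tsp = 5/3 tbsp) × 19/5 ÷ 16 tbsp/cup × 200 g/cup ≈ 79.2 g
basmati rice: 600 g × 19/5 ÷ 190 g/cup × 16 tbsp/cup = 192.0 tbsp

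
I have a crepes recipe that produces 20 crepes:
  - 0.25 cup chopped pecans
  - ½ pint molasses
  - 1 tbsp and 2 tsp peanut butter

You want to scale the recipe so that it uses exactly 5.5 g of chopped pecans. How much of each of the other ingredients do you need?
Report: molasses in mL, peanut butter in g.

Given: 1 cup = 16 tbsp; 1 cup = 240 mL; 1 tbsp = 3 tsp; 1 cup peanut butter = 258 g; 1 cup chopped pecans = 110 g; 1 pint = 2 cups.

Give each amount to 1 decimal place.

molasses: 48.0 mL; peanut butter: 5.4 g

The original recipe has 27.5 g of chopped pecans, so the scaling factor is 5.5 ÷ 27.5 = 1/5 = 0.2.
molasses: 0.5 pint × 1/5 × 2 cup/pint × 240 mL/cup = 48.0 mL
peanut butter: (1 tbsp + 2 tsp = 5/3 tbsp) × 1/5 ÷ 16 tbsp/cup × 258 g/cup ≈ 5.4 g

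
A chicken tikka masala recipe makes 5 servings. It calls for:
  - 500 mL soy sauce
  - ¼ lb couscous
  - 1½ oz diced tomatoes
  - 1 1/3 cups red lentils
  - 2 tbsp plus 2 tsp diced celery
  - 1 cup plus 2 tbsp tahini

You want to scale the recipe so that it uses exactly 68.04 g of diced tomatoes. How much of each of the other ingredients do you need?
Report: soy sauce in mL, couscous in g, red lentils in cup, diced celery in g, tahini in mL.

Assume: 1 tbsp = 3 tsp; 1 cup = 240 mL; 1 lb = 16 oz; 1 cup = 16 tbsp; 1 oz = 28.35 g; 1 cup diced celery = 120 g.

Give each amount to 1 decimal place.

The original recipe has 42.525 g of diced tomatoes, so the scaling factor is 68.04 ÷ 42.525 = 8/5 = 1.6.
soy sauce: 500 mL × 8/5 = 800.0 mL
couscous: 0.25 lb × 8/5 × 16 oz/lb × 28.35 g/oz ≈ 181.4 g
red lentils: 4/3 cup × 8/5 ≈ 2.1 cup
diced celery: (2 tbsp + 2 tsp = 8/3 tbsp) × 8/5 ÷ 16 tbsp/cup × 120 g/cup = 32.0 g
tahini: (1 cup + 2 tbsp = 1.125 cup) × 8/5 × 240 mL/cup = 432.0 mL

soy sauce: 800.0 mL; couscous: 181.4 g; red lentils: 2.1 cup; diced celery: 32.0 g; tahini: 432.0 mL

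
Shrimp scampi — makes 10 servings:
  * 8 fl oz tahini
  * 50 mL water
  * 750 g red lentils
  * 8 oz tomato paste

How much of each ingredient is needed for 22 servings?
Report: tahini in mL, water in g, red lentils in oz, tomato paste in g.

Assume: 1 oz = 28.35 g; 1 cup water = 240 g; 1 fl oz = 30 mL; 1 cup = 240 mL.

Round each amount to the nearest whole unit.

Scaling factor: 22/10 = 11/5 = 2.2.
tahini: 8 fl oz × 11/5 × 30 mL/fl oz = 528 mL
water: 50 mL × 11/5 ÷ 240 mL/cup × 240 g/cup = 110 g
red lentils: 750 g × 11/5 ÷ 28.35 g/oz ≈ 58 oz
tomato paste: 8 oz × 11/5 × 28.35 g/oz ≈ 499 g

tahini: 528 mL; water: 110 g; red lentils: 58 oz; tomato paste: 499 g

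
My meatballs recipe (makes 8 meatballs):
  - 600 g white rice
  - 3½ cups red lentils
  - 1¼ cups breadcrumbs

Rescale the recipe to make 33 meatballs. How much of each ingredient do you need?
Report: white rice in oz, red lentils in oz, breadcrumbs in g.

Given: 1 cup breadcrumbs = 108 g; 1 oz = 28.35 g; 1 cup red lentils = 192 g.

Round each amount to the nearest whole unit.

Scaling factor: 33/8 = 4.125.
white rice: 600 g × 33/8 ÷ 28.35 g/oz ≈ 87 oz
red lentils: 3.5 cup × 33/8 × 192 g/cup ÷ 28.35 g/oz ≈ 98 oz
breadcrumbs: 1.25 cup × 33/8 × 108 g/cup ≈ 557 g

white rice: 87 oz; red lentils: 98 oz; breadcrumbs: 557 g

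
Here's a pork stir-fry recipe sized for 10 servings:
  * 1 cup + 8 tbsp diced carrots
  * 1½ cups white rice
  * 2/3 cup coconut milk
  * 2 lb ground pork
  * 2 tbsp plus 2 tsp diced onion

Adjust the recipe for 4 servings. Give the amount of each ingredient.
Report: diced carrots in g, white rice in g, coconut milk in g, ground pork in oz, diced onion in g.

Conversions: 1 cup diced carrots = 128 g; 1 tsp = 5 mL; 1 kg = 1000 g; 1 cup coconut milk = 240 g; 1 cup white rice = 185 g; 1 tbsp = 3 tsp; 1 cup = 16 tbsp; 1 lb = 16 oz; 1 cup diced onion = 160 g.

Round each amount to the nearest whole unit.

Scaling factor: 4/10 = 2/5 = 0.4.
diced carrots: (1 cup + 8 tbsp = 1.5 cup) × 2/5 × 128 g/cup ≈ 77 g
white rice: 1.5 cup × 2/5 × 185 g/cup = 111 g
coconut milk: 2/3 cup × 2/5 × 240 g/cup = 64 g
ground pork: 2 lb × 2/5 × 16 oz/lb ≈ 13 oz
diced onion: (2 tbsp + 2 tsp = 8/3 tbsp) × 2/5 ÷ 16 tbsp/cup × 160 g/cup ≈ 11 g

diced carrots: 77 g; white rice: 111 g; coconut milk: 64 g; ground pork: 13 oz; diced onion: 11 g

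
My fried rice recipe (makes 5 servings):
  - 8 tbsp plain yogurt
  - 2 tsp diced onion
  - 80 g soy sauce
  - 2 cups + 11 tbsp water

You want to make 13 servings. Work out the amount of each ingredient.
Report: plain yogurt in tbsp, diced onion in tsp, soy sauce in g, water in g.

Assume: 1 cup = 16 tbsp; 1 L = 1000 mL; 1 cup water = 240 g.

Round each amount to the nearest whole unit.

plain yogurt: 21 tbsp; diced onion: 5 tsp; soy sauce: 208 g; water: 1677 g

Scaling factor: 13/5 = 2.6.
plain yogurt: 8 tbsp × 13/5 ≈ 21 tbsp
diced onion: 2 tsp × 13/5 ≈ 5 tsp
soy sauce: 80 g × 13/5 = 208 g
water: (2 cup + 11 tbsp = 2.6875 cup) × 13/5 × 240 g/cup = 1677 g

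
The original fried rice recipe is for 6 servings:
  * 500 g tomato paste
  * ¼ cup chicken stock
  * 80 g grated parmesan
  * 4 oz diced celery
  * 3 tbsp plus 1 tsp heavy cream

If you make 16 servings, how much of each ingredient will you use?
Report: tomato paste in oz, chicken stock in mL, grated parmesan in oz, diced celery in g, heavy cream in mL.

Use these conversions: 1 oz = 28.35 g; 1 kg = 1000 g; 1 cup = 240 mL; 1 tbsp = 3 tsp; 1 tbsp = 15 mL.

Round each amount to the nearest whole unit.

Scaling factor: 16/6 = 8/3.
tomato paste: 500 g × 8/3 ÷ 28.35 g/oz ≈ 47 oz
chicken stock: 0.25 cup × 8/3 × 240 mL/cup = 160 mL
grated parmesan: 80 g × 8/3 ÷ 28.35 g/oz ≈ 8 oz
diced celery: 4 oz × 8/3 × 28.35 g/oz ≈ 302 g
heavy cream: (3 tbsp + 1 tsp = 10/3 tbsp) × 8/3 × 15 mL/tbsp ≈ 133 mL

tomato paste: 47 oz; chicken stock: 160 mL; grated parmesan: 8 oz; diced celery: 302 g; heavy cream: 133 mL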